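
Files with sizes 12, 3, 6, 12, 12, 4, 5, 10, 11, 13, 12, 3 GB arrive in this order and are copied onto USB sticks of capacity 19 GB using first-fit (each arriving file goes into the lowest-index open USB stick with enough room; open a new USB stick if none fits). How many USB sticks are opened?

  12 → USB stick 1 (new)  [load 12/19]
  3 → USB stick 1  [load 15/19]
  6 → USB stick 2 (new)  [load 6/19]
  12 → USB stick 2  [load 18/19]
  12 → USB stick 3 (new)  [load 12/19]
  4 → USB stick 1  [load 19/19]
  5 → USB stick 3  [load 17/19]
  10 → USB stick 4 (new)  [load 10/19]
  11 → USB stick 5 (new)  [load 11/19]
  13 → USB stick 6 (new)  [load 13/19]
  12 → USB stick 7 (new)  [load 12/19]
  3 → USB stick 4  [load 13/19]
7 USB sticks opened.

7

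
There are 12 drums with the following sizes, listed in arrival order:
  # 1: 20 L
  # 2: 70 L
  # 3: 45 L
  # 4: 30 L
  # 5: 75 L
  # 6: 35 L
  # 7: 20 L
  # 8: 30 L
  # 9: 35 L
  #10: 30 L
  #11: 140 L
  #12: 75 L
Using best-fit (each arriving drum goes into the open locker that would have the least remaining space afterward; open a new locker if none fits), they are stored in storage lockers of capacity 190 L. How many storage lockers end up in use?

4

  20 → locker 1 (new)  [load 20/190]
  70 → locker 1  [load 90/190]
  45 → locker 1  [load 135/190]
  30 → locker 1  [load 165/190]
  75 → locker 2 (new)  [load 75/190]
  35 → locker 2  [load 110/190]
  20 → locker 1  [load 185/190]
  30 → locker 2  [load 140/190]
  35 → locker 2  [load 175/190]
  30 → locker 3 (new)  [load 30/190]
  140 → locker 3  [load 170/190]
  75 → locker 4 (new)  [load 75/190]
4 storage lockers opened.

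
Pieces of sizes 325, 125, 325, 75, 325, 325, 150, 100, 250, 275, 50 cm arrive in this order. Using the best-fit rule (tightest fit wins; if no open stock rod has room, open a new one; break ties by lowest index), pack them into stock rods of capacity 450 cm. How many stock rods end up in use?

6

  325 → stock rod 1 (new)  [load 325/450]
  125 → stock rod 1  [load 450/450]
  325 → stock rod 2 (new)  [load 325/450]
  75 → stock rod 2  [load 400/450]
  325 → stock rod 3 (new)  [load 325/450]
  325 → stock rod 4 (new)  [load 325/450]
  150 → stock rod 5 (new)  [load 150/450]
  100 → stock rod 3  [load 425/450]
  250 → stock rod 5  [load 400/450]
  275 → stock rod 6 (new)  [load 275/450]
  50 → stock rod 2  [load 450/450]
6 stock rods opened.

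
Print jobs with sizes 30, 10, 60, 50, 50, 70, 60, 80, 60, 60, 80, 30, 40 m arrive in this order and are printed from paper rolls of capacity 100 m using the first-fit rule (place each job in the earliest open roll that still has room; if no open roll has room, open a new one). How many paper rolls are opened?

8

  30 → roll 1 (new)  [load 30/100]
  10 → roll 1  [load 40/100]
  60 → roll 1  [load 100/100]
  50 → roll 2 (new)  [load 50/100]
  50 → roll 2  [load 100/100]
  70 → roll 3 (new)  [load 70/100]
  60 → roll 4 (new)  [load 60/100]
  80 → roll 5 (new)  [load 80/100]
  60 → roll 6 (new)  [load 60/100]
  60 → roll 7 (new)  [load 60/100]
  80 → roll 8 (new)  [load 80/100]
  30 → roll 3  [load 100/100]
  40 → roll 4  [load 100/100]
8 paper rolls opened.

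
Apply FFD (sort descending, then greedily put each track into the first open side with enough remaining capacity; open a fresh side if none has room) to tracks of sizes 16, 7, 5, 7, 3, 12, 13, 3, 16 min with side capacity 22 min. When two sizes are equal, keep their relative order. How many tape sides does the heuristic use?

Sorted descending: 16, 16, 13, 12, 7, 7, 5, 3, 3.
  16 → side 1 (new)  [load 16/22]
  16 → side 2 (new)  [load 16/22]
  13 → side 3 (new)  [load 13/22]
  12 → side 4 (new)  [load 12/22]
  7 → side 3  [load 20/22]
  7 → side 4  [load 19/22]
  5 → side 1  [load 21/22]
  3 → side 2  [load 19/22]
  3 → side 2  [load 22/22]
4 tape sides opened.

4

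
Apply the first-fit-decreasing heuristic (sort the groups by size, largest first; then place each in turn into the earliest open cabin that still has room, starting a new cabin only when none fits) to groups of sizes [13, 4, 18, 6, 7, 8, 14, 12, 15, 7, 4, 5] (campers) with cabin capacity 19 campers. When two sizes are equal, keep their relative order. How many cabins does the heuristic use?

Sorted descending: 18, 15, 14, 13, 12, 8, 7, 7, 6, 5, 4, 4.
  18 → cabin 1 (new)  [load 18/19]
  15 → cabin 2 (new)  [load 15/19]
  14 → cabin 3 (new)  [load 14/19]
  13 → cabin 4 (new)  [load 13/19]
  12 → cabin 5 (new)  [load 12/19]
  8 → cabin 6 (new)  [load 8/19]
  7 → cabin 5  [load 19/19]
  7 → cabin 6  [load 15/19]
  6 → cabin 4  [load 19/19]
  5 → cabin 3  [load 19/19]
  4 → cabin 2  [load 19/19]
  4 → cabin 6  [load 19/19]
6 cabins opened.

6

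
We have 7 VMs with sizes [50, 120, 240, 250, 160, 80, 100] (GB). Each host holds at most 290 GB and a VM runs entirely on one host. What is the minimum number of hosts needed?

4

Total = 250 + 240 + 160 + 120 + 100 + 80 + 50 = 1000 GB.
Lower bound: ⌈1000/290⌉ = 4 hosts.
A packing using 4 hosts:
  host 1: 250 = 250
  host 2: 240 + 50 = 290
  host 3: 160 + 120 = 280
  host 4: 100 + 80 = 180
This matches the lower bound, so 4 is optimal.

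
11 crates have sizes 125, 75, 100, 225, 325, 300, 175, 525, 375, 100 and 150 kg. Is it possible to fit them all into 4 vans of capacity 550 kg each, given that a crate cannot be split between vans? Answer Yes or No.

No

Total = 2475 kg; ⌈2475/550⌉ = 5.
At least 5 vans are required, but only 4 are allowed.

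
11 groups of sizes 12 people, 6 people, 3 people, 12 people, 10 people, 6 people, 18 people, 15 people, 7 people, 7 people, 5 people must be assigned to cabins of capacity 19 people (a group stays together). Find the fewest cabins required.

Total = 18 + 15 + 12 + 12 + 10 + 7 + 7 + 6 + 6 + 5 + 3 = 101 people.
Lower bound: ⌈101/19⌉ = 6 cabins.
A packing using 6 cabins:
  cabin 1: 18 = 18
  cabin 2: 15 + 3 = 18
  cabin 3: 12 + 7 = 19
  cabin 4: 12 + 7 = 19
  cabin 5: 10 + 6 = 16
  cabin 6: 6 + 5 = 11
This matches the lower bound, so 6 is optimal.

6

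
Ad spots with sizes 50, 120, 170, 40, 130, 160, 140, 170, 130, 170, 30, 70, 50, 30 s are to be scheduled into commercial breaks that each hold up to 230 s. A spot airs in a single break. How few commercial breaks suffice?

Total = 170 + 170 + 170 + 160 + 140 + 130 + 130 + 120 + 70 + 50 + 50 + 40 + 30 + 30 = 1460 s.
Lower bound: ⌈1460/230⌉ = 7 commercial breaks.
Also, 8 ad spots each exceed 115 s, and no two of those can share a break, so at least 8 commercial breaks are needed.
A packing using 8 commercial breaks:
  break 1: 170 + 50 = 220
  break 2: 170 + 50 = 220
  break 3: 170 + 40 = 210
  break 4: 160 + 70 = 230
  break 5: 140 + 30 + 30 = 200
  break 6: 130 = 130
  break 7: 130 = 130
  break 8: 120 = 120
This matches the lower bound, so 8 is optimal.

8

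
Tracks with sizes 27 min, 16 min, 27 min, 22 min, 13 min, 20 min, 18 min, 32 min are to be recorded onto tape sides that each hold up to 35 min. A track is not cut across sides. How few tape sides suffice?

6

Total = 32 + 27 + 27 + 22 + 20 + 18 + 16 + 13 = 175 min.
Lower bound: ⌈175/35⌉ = 5 tape sides.
Also, 6 tracks each exceed 35/2 min, and no two of those can share a side, so at least 6 tape sides are needed.
A packing using 6 tape sides:
  side 1: 32 = 32
  side 2: 27 = 27
  side 3: 27 = 27
  side 4: 22 + 13 = 35
  side 5: 20 = 20
  side 6: 18 + 16 = 34
This matches the lower bound, so 6 is optimal.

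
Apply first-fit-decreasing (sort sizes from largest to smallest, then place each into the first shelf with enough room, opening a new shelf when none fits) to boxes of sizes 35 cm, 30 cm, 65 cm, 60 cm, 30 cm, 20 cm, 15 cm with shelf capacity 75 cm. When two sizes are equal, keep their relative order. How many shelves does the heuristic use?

Sorted descending: 65, 60, 35, 30, 30, 20, 15.
  65 → shelf 1 (new)  [load 65/75]
  60 → shelf 2 (new)  [load 60/75]
  35 → shelf 3 (new)  [load 35/75]
  30 → shelf 3  [load 65/75]
  30 → shelf 4 (new)  [load 30/75]
  20 → shelf 4  [load 50/75]
  15 → shelf 2  [load 75/75]
4 shelves opened.

4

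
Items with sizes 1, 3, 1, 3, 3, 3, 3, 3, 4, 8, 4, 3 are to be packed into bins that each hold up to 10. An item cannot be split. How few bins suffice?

4

Total = 8 + 4 + 4 + 3 + 3 + 3 + 3 + 3 + 3 + 3 + 1 + 1 = 39.
Lower bound: ⌈39/10⌉ = 4 bins.
A packing using 4 bins:
  bin 1: 8 + 1 + 1 = 10
  bin 2: 4 + 3 + 3 = 10
  bin 3: 4 + 3 + 3 = 10
  bin 4: 3 + 3 + 3 = 9
This matches the lower bound, so 4 is optimal.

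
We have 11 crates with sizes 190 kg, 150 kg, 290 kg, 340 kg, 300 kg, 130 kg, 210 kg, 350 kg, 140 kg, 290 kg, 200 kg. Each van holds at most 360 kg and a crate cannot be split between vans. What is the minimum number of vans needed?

Total = 350 + 340 + 300 + 290 + 290 + 210 + 200 + 190 + 150 + 140 + 130 = 2590 kg.
Lower bound: ⌈2590/360⌉ = 8 vans.
A packing using 8 vans:
  van 1: 350 = 350
  van 2: 340 = 340
  van 3: 300 = 300
  van 4: 290 = 290
  van 5: 290 = 290
  van 6: 210 + 150 = 360
  van 7: 200 + 140 = 340
  van 8: 190 + 130 = 320
This matches the lower bound, so 8 is optimal.

8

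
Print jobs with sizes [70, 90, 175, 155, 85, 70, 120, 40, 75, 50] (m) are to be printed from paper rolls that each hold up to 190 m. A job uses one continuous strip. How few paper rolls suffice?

Total = 175 + 155 + 120 + 90 + 85 + 75 + 70 + 70 + 50 + 40 = 930 m.
Lower bound: ⌈930/190⌉ = 5 paper rolls.
A packing using 6 paper rolls:
  roll 1: 175 = 175
  roll 2: 155 = 155
  roll 3: 120 + 70 = 190
  roll 4: 90 + 85 = 175
  roll 5: 75 + 70 + 40 = 185
  roll 6: 50 = 50
No arrangement into 5 paper rolls stays within capacity, so 6 is optimal.

6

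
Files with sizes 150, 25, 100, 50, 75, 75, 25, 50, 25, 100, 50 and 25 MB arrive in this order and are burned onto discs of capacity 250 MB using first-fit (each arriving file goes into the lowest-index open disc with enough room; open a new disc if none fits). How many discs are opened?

3

  150 → disc 1 (new)  [load 150/250]
  25 → disc 1  [load 175/250]
  100 → disc 2 (new)  [load 100/250]
  50 → disc 1  [load 225/250]
  75 → disc 2  [load 175/250]
  75 → disc 2  [load 250/250]
  25 → disc 1  [load 250/250]
  50 → disc 3 (new)  [load 50/250]
  25 → disc 3  [load 75/250]
  100 → disc 3  [load 175/250]
  50 → disc 3  [load 225/250]
  25 → disc 3  [load 250/250]
3 discs opened.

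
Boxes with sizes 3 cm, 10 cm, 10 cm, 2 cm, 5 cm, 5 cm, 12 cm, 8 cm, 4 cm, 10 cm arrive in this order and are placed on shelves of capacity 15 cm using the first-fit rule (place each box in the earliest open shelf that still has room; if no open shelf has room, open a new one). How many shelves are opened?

  3 → shelf 1 (new)  [load 3/15]
  10 → shelf 1  [load 13/15]
  10 → shelf 2 (new)  [load 10/15]
  2 → shelf 1  [load 15/15]
  5 → shelf 2  [load 15/15]
  5 → shelf 3 (new)  [load 5/15]
  12 → shelf 4 (new)  [load 12/15]
  8 → shelf 3  [load 13/15]
  4 → shelf 5 (new)  [load 4/15]
  10 → shelf 5  [load 14/15]
5 shelves opened.

5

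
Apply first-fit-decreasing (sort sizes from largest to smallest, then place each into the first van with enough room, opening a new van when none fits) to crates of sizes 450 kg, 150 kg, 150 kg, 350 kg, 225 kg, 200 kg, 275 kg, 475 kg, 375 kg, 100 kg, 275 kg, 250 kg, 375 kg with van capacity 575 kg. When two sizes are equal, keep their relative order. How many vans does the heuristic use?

7

Sorted descending: 475, 450, 375, 375, 350, 275, 275, 250, 225, 200, 150, 150, 100.
  475 → van 1 (new)  [load 475/575]
  450 → van 2 (new)  [load 450/575]
  375 → van 3 (new)  [load 375/575]
  375 → van 4 (new)  [load 375/575]
  350 → van 5 (new)  [load 350/575]
  275 → van 6 (new)  [load 275/575]
  275 → van 6  [load 550/575]
  250 → van 7 (new)  [load 250/575]
  225 → van 5  [load 575/575]
  200 → van 3  [load 575/575]
  150 → van 4  [load 525/575]
  150 → van 7  [load 400/575]
  100 → van 1  [load 575/575]
7 vans opened.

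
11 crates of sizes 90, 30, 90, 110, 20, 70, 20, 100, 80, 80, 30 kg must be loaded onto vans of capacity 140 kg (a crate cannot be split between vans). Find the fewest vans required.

Total = 110 + 100 + 90 + 90 + 80 + 80 + 70 + 30 + 30 + 20 + 20 = 720 kg.
Lower bound: ⌈720/140⌉ = 6 vans.
A packing using 7 vans:
  van 1: 110 + 30 = 140
  van 2: 100 + 30 = 130
  van 3: 90 + 20 + 20 = 130
  van 4: 90 = 90
  van 5: 80 = 80
  van 6: 80 = 80
  van 7: 70 = 70
No arrangement into 6 vans stays within capacity, so 7 is optimal.

7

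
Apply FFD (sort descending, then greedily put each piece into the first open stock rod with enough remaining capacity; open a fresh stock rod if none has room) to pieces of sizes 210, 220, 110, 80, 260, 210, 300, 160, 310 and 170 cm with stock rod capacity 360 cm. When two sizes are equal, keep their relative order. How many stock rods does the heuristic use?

7

Sorted descending: 310, 300, 260, 220, 210, 210, 170, 160, 110, 80.
  310 → stock rod 1 (new)  [load 310/360]
  300 → stock rod 2 (new)  [load 300/360]
  260 → stock rod 3 (new)  [load 260/360]
  220 → stock rod 4 (new)  [load 220/360]
  210 → stock rod 5 (new)  [load 210/360]
  210 → stock rod 6 (new)  [load 210/360]
  170 → stock rod 7 (new)  [load 170/360]
  160 → stock rod 7  [load 330/360]
  110 → stock rod 4  [load 330/360]
  80 → stock rod 3  [load 340/360]
7 stock rods opened.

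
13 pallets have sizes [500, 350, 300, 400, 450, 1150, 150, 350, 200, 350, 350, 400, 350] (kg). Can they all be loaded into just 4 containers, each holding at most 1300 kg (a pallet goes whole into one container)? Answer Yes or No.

Total = 5300 kg; ⌈5300/1300⌉ = 5.
At least 5 containers are required, but only 4 are allowed.

No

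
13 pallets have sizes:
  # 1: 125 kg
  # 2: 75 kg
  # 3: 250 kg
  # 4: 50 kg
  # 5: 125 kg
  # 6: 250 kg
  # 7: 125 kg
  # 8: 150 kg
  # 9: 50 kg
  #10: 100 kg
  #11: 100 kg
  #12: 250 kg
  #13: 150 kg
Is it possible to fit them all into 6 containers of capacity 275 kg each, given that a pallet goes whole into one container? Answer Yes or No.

Total = 1800 kg; ⌈1800/275⌉ = 7.
At least 7 containers are required, but only 6 are allowed.

No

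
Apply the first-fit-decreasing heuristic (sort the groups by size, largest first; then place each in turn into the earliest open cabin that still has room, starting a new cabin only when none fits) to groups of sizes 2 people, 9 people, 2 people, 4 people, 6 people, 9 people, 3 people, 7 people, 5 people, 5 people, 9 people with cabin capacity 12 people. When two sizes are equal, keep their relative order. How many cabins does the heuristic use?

6

Sorted descending: 9, 9, 9, 7, 6, 5, 5, 4, 3, 2, 2.
  9 → cabin 1 (new)  [load 9/12]
  9 → cabin 2 (new)  [load 9/12]
  9 → cabin 3 (new)  [load 9/12]
  7 → cabin 4 (new)  [load 7/12]
  6 → cabin 5 (new)  [load 6/12]
  5 → cabin 4  [load 12/12]
  5 → cabin 5  [load 11/12]
  4 → cabin 6 (new)  [load 4/12]
  3 → cabin 1  [load 12/12]
  2 → cabin 2  [load 11/12]
  2 → cabin 3  [load 11/12]
6 cabins opened.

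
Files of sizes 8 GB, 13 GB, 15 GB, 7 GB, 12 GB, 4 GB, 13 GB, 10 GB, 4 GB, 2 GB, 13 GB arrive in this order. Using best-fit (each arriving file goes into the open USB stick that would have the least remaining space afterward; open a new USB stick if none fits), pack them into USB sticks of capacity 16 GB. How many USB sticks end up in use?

  8 → USB stick 1 (new)  [load 8/16]
  13 → USB stick 2 (new)  [load 13/16]
  15 → USB stick 3 (new)  [load 15/16]
  7 → USB stick 1  [load 15/16]
  12 → USB stick 4 (new)  [load 12/16]
  4 → USB stick 4  [load 16/16]
  13 → USB stick 5 (new)  [load 13/16]
  10 → USB stick 6 (new)  [load 10/16]
  4 → USB stick 6  [load 14/16]
  2 → USB stick 6  [load 16/16]
  13 → USB stick 7 (new)  [load 13/16]
7 USB sticks opened.

7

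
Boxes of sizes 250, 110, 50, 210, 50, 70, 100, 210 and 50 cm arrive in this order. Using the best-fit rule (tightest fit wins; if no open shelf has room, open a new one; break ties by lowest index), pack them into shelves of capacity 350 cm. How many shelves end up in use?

  250 → shelf 1 (new)  [load 250/350]
  110 → shelf 2 (new)  [load 110/350]
  50 → shelf 1  [load 300/350]
  210 → shelf 2  [load 320/350]
  50 → shelf 1  [load 350/350]
  70 → shelf 3 (new)  [load 70/350]
  100 → shelf 3  [load 170/350]
  210 → shelf 4 (new)  [load 210/350]
  50 → shelf 4  [load 260/350]
4 shelves opened.

4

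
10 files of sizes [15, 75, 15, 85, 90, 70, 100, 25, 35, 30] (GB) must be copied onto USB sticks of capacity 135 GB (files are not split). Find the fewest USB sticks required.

5

Total = 100 + 90 + 85 + 75 + 70 + 35 + 30 + 25 + 15 + 15 = 540 GB.
Lower bound: ⌈540/135⌉ = 4 USB sticks.
Also, 5 files each exceed 135/2 GB, and no two of those can share a USB stick, so at least 5 USB sticks are needed.
A packing using 5 USB sticks:
  USB stick 1: 100 + 35 = 135
  USB stick 2: 90 + 30 + 15 = 135
  USB stick 3: 85 + 25 + 15 = 125
  USB stick 4: 75 = 75
  USB stick 5: 70 = 70
This matches the lower bound, so 5 is optimal.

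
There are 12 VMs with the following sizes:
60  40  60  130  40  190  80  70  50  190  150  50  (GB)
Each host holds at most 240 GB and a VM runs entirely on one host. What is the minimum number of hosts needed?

Total = 190 + 190 + 150 + 130 + 80 + 70 + 60 + 60 + 50 + 50 + 40 + 40 = 1110 GB.
Lower bound: ⌈1110/240⌉ = 5 hosts.
A packing using 5 hosts:
  host 1: 190 + 50 = 240
  host 2: 190 + 50 = 240
  host 3: 150 + 80 = 230
  host 4: 130 + 70 + 40 = 240
  host 5: 60 + 60 + 40 = 160
This matches the lower bound, so 5 is optimal.

5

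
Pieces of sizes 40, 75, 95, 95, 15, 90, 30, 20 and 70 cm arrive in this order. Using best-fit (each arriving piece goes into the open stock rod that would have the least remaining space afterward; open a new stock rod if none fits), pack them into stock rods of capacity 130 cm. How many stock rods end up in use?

  40 → stock rod 1 (new)  [load 40/130]
  75 → stock rod 1  [load 115/130]
  95 → stock rod 2 (new)  [load 95/130]
  95 → stock rod 3 (new)  [load 95/130]
  15 → stock rod 1  [load 130/130]
  90 → stock rod 4 (new)  [load 90/130]
  30 → stock rod 2  [load 125/130]
  20 → stock rod 3  [load 115/130]
  70 → stock rod 5 (new)  [load 70/130]
5 stock rods opened.

5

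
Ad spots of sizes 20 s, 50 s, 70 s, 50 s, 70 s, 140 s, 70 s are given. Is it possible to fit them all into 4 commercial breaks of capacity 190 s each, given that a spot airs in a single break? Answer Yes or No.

Yes

A valid assignment using 3 commercial breaks:
  break 1: 140 + 50 = 190
  break 2: 70 + 70 + 50 = 190
  break 3: 70 + 20 = 90
That uses only 3 ≤ 4, so 4 commercial breaks are enough.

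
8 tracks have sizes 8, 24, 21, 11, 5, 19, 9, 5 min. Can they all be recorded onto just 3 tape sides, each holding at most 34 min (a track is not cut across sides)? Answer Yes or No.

No

Total = 102 min; ⌈102/34⌉ = 3.
The bound of 3 does not rule out 3, but exhaustive search shows no assignment into 3 tape sides of capacity 34 min exists — the minimum is 4.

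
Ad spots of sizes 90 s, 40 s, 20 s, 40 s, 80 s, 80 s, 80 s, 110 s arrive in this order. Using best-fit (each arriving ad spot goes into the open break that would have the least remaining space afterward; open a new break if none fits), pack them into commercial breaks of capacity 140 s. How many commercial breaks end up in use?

  90 → break 1 (new)  [load 90/140]
  40 → break 1  [load 130/140]
  20 → break 2 (new)  [load 20/140]
  40 → break 2  [load 60/140]
  80 → break 2  [load 140/140]
  80 → break 3 (new)  [load 80/140]
  80 → break 4 (new)  [load 80/140]
  110 → break 5 (new)  [load 110/140]
5 commercial breaks opened.

5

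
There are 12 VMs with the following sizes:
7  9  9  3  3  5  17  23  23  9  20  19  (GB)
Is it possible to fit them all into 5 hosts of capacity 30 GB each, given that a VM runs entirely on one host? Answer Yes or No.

Total = 147 GB; ⌈147/30⌉ = 5.
The bound of 5 does not rule out 5, but exhaustive search shows no assignment into 5 hosts of capacity 30 GB exists — the minimum is 6.

No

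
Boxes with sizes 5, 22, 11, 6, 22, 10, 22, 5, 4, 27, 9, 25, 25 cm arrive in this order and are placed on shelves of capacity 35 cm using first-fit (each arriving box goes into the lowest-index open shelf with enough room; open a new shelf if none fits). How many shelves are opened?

7

  5 → shelf 1 (new)  [load 5/35]
  22 → shelf 1  [load 27/35]
  11 → shelf 2 (new)  [load 11/35]
  6 → shelf 1  [load 33/35]
  22 → shelf 2  [load 33/35]
  10 → shelf 3 (new)  [load 10/35]
  22 → shelf 3  [load 32/35]
  5 → shelf 4 (new)  [load 5/35]
  4 → shelf 4  [load 9/35]
  27 → shelf 5 (new)  [load 27/35]
  9 → shelf 4  [load 18/35]
  25 → shelf 6 (new)  [load 25/35]
  25 → shelf 7 (new)  [load 25/35]
7 shelves opened.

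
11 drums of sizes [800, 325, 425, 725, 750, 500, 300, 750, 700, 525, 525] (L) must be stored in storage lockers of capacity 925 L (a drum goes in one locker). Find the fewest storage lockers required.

8

Total = 800 + 750 + 750 + 725 + 700 + 525 + 525 + 500 + 425 + 325 + 300 = 6325 L.
Lower bound: ⌈6325/925⌉ = 7 storage lockers.
Also, 8 drums each exceed 925/2 L, and no two of those can share a locker, so at least 8 storage lockers are needed.
A packing using 8 storage lockers:
  locker 1: 800 = 800
  locker 2: 750 = 750
  locker 3: 750 = 750
  locker 4: 725 = 725
  locker 5: 700 = 700
  locker 6: 525 + 325 = 850
  locker 7: 525 + 300 = 825
  locker 8: 500 + 425 = 925
This matches the lower bound, so 8 is optimal.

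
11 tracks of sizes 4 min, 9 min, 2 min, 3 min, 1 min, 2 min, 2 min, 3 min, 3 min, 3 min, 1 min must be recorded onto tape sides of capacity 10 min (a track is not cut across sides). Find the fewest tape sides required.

Total = 9 + 4 + 3 + 3 + 3 + 3 + 2 + 2 + 2 + 1 + 1 = 33 min.
Lower bound: ⌈33/10⌉ = 4 tape sides.
A packing using 4 tape sides:
  side 1: 9 + 1 = 10
  side 2: 4 + 3 + 3 = 10
  side 3: 3 + 3 + 2 + 2 = 10
  side 4: 2 + 1 = 3
This matches the lower bound, so 4 is optimal.

4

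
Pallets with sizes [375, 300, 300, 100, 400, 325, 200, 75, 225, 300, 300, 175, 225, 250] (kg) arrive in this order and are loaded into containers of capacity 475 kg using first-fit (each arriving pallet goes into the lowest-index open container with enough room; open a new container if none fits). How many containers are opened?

  375 → container 1 (new)  [load 375/475]
  300 → container 2 (new)  [load 300/475]
  300 → container 3 (new)  [load 300/475]
  100 → container 1  [load 475/475]
  400 → container 4 (new)  [load 400/475]
  325 → container 5 (new)  [load 325/475]
  200 → container 6 (new)  [load 200/475]
  75 → container 2  [load 375/475]
  225 → container 6  [load 425/475]
  300 → container 7 (new)  [load 300/475]
  300 → container 8 (new)  [load 300/475]
  175 → container 3  [load 475/475]
  225 → container 9 (new)  [load 225/475]
  250 → container 9  [load 475/475]
9 containers opened.

9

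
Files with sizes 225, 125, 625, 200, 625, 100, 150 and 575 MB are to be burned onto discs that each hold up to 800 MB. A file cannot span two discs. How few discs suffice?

Total = 625 + 625 + 575 + 225 + 200 + 150 + 125 + 100 = 2625 MB.
Lower bound: ⌈2625/800⌉ = 4 discs.
A packing using 4 discs:
  disc 1: 625 + 150 = 775
  disc 2: 625 + 125 = 750
  disc 3: 575 + 225 = 800
  disc 4: 200 + 100 = 300
This matches the lower bound, so 4 is optimal.

4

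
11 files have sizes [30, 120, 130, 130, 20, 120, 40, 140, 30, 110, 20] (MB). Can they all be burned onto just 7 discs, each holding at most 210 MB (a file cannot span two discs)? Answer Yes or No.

Yes

A valid assignment using 6 discs:
  disc 1: 140 + 40 + 30 = 210
  disc 2: 130 + 30 + 20 + 20 = 200
  disc 3: 130 = 130
  disc 4: 120 = 120
  disc 5: 120 = 120
  disc 6: 110 = 110
That uses only 6 ≤ 7, so 7 discs are enough.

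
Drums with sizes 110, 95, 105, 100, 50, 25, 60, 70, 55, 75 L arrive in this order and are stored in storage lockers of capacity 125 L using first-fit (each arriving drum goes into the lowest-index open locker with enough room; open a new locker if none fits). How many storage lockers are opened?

7

  110 → locker 1 (new)  [load 110/125]
  95 → locker 2 (new)  [load 95/125]
  105 → locker 3 (new)  [load 105/125]
  100 → locker 4 (new)  [load 100/125]
  50 → locker 5 (new)  [load 50/125]
  25 → locker 2  [load 120/125]
  60 → locker 5  [load 110/125]
  70 → locker 6 (new)  [load 70/125]
  55 → locker 6  [load 125/125]
  75 → locker 7 (new)  [load 75/125]
7 storage lockers opened.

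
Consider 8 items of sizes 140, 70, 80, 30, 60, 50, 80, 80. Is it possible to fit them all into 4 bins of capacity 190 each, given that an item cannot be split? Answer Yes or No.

A valid assignment using 4 bins:
  bin 1: 140 + 50 = 190
  bin 2: 80 + 80 + 30 = 190
  bin 3: 80 + 70 = 150
  bin 4: 60 = 60
Every load is within 190, so 4 bins suffice.

Yes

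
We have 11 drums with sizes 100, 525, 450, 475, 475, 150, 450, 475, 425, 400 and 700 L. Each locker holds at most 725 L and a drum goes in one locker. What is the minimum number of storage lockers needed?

9

Total = 700 + 525 + 475 + 475 + 475 + 450 + 450 + 425 + 400 + 150 + 100 = 4625 L.
Lower bound: ⌈4625/725⌉ = 7 storage lockers.
Also, 9 drums each exceed 725/2 L, and no two of those can share a locker, so at least 9 storage lockers are needed.
A packing using 9 storage lockers:
  locker 1: 700 = 700
  locker 2: 525 + 150 = 675
  locker 3: 475 + 100 = 575
  locker 4: 475 = 475
  locker 5: 475 = 475
  locker 6: 450 = 450
  locker 7: 450 = 450
  locker 8: 425 = 425
  locker 9: 400 = 400
This matches the lower bound, so 9 is optimal.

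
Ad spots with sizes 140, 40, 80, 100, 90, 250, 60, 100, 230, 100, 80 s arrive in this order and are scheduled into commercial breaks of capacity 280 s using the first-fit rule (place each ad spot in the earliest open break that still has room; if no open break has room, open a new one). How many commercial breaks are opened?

5

  140 → break 1 (new)  [load 140/280]
  40 → break 1  [load 180/280]
  80 → break 1  [load 260/280]
  100 → break 2 (new)  [load 100/280]
  90 → break 2  [load 190/280]
  250 → break 3 (new)  [load 250/280]
  60 → break 2  [load 250/280]
  100 → break 4 (new)  [load 100/280]
  230 → break 5 (new)  [load 230/280]
  100 → break 4  [load 200/280]
  80 → break 4  [load 280/280]
5 commercial breaks opened.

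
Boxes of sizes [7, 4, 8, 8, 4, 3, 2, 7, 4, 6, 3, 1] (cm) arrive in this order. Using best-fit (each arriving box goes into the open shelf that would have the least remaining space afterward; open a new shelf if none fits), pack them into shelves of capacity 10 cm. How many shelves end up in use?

6

  7 → shelf 1 (new)  [load 7/10]
  4 → shelf 2 (new)  [load 4/10]
  8 → shelf 3 (new)  [load 8/10]
  8 → shelf 4 (new)  [load 8/10]
  4 → shelf 2  [load 8/10]
  3 → shelf 1  [load 10/10]
  2 → shelf 2  [load 10/10]
  7 → shelf 5 (new)  [load 7/10]
  4 → shelf 6 (new)  [load 4/10]
  6 → shelf 6  [load 10/10]
  3 → shelf 5  [load 10/10]
  1 → shelf 3  [load 9/10]
6 shelves opened.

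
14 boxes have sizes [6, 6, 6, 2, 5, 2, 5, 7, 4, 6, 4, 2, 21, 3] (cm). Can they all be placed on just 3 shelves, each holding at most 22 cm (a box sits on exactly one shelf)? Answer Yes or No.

Total = 79 cm; ⌈79/22⌉ = 4.
At least 4 shelves are required, but only 3 are allowed.

No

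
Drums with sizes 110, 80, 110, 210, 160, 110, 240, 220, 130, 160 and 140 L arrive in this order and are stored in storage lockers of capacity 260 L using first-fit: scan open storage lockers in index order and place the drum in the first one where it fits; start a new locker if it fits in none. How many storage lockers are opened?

  110 → locker 1 (new)  [load 110/260]
  80 → locker 1  [load 190/260]
  110 → locker 2 (new)  [load 110/260]
  210 → locker 3 (new)  [load 210/260]
  160 → locker 4 (new)  [load 160/260]
  110 → locker 2  [load 220/260]
  240 → locker 5 (new)  [load 240/260]
  220 → locker 6 (new)  [load 220/260]
  130 → locker 7 (new)  [load 130/260]
  160 → locker 8 (new)  [load 160/260]
  140 → locker 9 (new)  [load 140/260]
9 storage lockers opened.

9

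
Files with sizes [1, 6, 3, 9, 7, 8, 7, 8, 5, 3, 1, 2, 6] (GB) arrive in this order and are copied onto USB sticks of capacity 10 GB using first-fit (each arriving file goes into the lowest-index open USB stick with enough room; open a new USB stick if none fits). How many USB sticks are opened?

  1 → USB stick 1 (new)  [load 1/10]
  6 → USB stick 1  [load 7/10]
  3 → USB stick 1  [load 10/10]
  9 → USB stick 2 (new)  [load 9/10]
  7 → USB stick 3 (new)  [load 7/10]
  8 → USB stick 4 (new)  [load 8/10]
  7 → USB stick 5 (new)  [load 7/10]
  8 → USB stick 6 (new)  [load 8/10]
  5 → USB stick 7 (new)  [load 5/10]
  3 → USB stick 3  [load 10/10]
  1 → USB stick 2  [load 10/10]
  2 → USB stick 4  [load 10/10]
  6 → USB stick 8 (new)  [load 6/10]
8 USB sticks opened.

8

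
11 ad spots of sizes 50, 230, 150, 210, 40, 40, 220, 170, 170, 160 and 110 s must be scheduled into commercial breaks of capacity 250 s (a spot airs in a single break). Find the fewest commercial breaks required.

8

Total = 230 + 220 + 210 + 170 + 170 + 160 + 150 + 110 + 50 + 40 + 40 = 1550 s.
Lower bound: ⌈1550/250⌉ = 7 commercial breaks.
A packing using 8 commercial breaks:
  break 1: 230 = 230
  break 2: 220 = 220
  break 3: 210 + 40 = 250
  break 4: 170 + 50 = 220
  break 5: 170 + 40 = 210
  break 6: 160 = 160
  break 7: 150 = 150
  break 8: 110 = 110
No arrangement into 7 commercial breaks stays within capacity, so 8 is optimal.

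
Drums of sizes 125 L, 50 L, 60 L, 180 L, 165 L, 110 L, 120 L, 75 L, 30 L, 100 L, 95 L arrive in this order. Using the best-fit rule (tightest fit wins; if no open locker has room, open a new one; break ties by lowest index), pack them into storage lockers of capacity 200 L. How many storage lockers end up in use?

6

  125 → locker 1 (new)  [load 125/200]
  50 → locker 1  [load 175/200]
  60 → locker 2 (new)  [load 60/200]
  180 → locker 3 (new)  [load 180/200]
  165 → locker 4 (new)  [load 165/200]
  110 → locker 2  [load 170/200]
  120 → locker 5 (new)  [load 120/200]
  75 → locker 5  [load 195/200]
  30 → locker 2  [load 200/200]
  100 → locker 6 (new)  [load 100/200]
  95 → locker 6  [load 195/200]
6 storage lockers opened.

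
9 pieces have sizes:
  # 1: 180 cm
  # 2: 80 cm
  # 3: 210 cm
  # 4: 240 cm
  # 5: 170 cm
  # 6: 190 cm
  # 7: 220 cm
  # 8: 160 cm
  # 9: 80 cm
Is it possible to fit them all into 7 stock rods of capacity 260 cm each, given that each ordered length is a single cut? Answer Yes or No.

Yes

A valid assignment using 7 stock rods:
  stock rod 1: 240 = 240
  stock rod 2: 220 = 220
  stock rod 3: 210 = 210
  stock rod 4: 190 = 190
  stock rod 5: 180 + 80 = 260
  stock rod 6: 170 + 80 = 250
  stock rod 7: 160 = 160
Every load is within 260 cm, so 7 stock rods suffice.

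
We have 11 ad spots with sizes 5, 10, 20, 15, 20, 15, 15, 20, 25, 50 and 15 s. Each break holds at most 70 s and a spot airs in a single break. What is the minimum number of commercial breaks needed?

3

Total = 50 + 25 + 20 + 20 + 20 + 15 + 15 + 15 + 15 + 10 + 5 = 210 s.
Lower bound: ⌈210/70⌉ = 3 commercial breaks.
A packing using 3 commercial breaks:
  break 1: 50 + 20 = 70
  break 2: 25 + 20 + 20 + 5 = 70
  break 3: 15 + 15 + 15 + 15 + 10 = 70
This matches the lower bound, so 3 is optimal.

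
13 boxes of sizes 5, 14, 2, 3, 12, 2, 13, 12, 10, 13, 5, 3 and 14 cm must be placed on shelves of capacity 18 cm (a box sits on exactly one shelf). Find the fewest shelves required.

7

Total = 14 + 14 + 13 + 13 + 12 + 12 + 10 + 5 + 5 + 3 + 3 + 2 + 2 = 108 cm.
Lower bound: ⌈108/18⌉ = 6 shelves.
Also, 7 boxes each exceed 9 cm, and no two of those can share a shelf, so at least 7 shelves are needed.
A packing using 7 shelves:
  shelf 1: 14 + 3 = 17
  shelf 2: 14 + 3 = 17
  shelf 3: 13 + 5 = 18
  shelf 4: 13 + 5 = 18
  shelf 5: 12 + 2 + 2 = 16
  shelf 6: 12 = 12
  shelf 7: 10 = 10
This matches the lower bound, so 7 is optimal.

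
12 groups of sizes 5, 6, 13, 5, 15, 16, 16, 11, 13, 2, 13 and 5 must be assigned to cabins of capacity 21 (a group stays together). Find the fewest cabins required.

7

Total = 16 + 16 + 15 + 13 + 13 + 13 + 11 + 6 + 5 + 5 + 5 + 2 = 120.
Lower bound: ⌈120/21⌉ = 6 cabins.
Also, 7 groups each exceed 21/2, and no two of those can share a cabin, so at least 7 cabins are needed.
A packing using 7 cabins:
  cabin 1: 16 + 5 = 21
  cabin 2: 16 + 5 = 21
  cabin 3: 15 + 6 = 21
  cabin 4: 13 + 5 + 2 = 20
  cabin 5: 13 = 13
  cabin 6: 13 = 13
  cabin 7: 11 = 11
This matches the lower bound, so 7 is optimal.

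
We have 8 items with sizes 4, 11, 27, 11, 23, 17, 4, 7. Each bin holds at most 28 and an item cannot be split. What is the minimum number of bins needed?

Total = 27 + 23 + 17 + 11 + 11 + 7 + 4 + 4 = 104.
Lower bound: ⌈104/28⌉ = 4 bins.
A packing using 4 bins:
  bin 1: 27 = 27
  bin 2: 23 + 4 = 27
  bin 3: 17 + 11 = 28
  bin 4: 11 + 7 + 4 = 22
This matches the lower bound, so 4 is optimal.

4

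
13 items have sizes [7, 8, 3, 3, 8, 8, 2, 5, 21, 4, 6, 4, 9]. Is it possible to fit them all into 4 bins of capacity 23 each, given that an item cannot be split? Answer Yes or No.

Yes

A valid assignment using 4 bins:
  bin 1: 21 + 2 = 23
  bin 2: 9 + 8 + 6 = 23
  bin 3: 8 + 8 + 7 = 23
  bin 4: 5 + 4 + 4 + 3 + 3 = 19
Every load is within 23, so 4 bins suffice.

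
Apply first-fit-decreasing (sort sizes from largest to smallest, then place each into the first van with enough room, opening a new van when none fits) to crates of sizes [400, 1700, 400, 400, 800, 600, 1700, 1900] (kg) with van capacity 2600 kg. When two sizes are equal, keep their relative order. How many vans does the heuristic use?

Sorted descending: 1900, 1700, 1700, 800, 600, 400, 400, 400.
  1900 → van 1 (new)  [load 1900/2600]
  1700 → van 2 (new)  [load 1700/2600]
  1700 → van 3 (new)  [load 1700/2600]
  800 → van 2  [load 2500/2600]
  600 → van 1  [load 2500/2600]
  400 → van 3  [load 2100/2600]
  400 → van 3  [load 2500/2600]
  400 → van 4 (new)  [load 400/2600]
4 vans opened.

4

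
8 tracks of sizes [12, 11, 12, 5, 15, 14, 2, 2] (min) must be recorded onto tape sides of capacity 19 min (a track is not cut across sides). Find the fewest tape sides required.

Total = 15 + 14 + 12 + 12 + 11 + 5 + 2 + 2 = 73 min.
Lower bound: ⌈73/19⌉ = 4 tape sides.
Also, 5 tracks each exceed 19/2 min, and no two of those can share a side, so at least 5 tape sides are needed.
A packing using 5 tape sides:
  side 1: 15 + 2 + 2 = 19
  side 2: 14 + 5 = 19
  side 3: 12 = 12
  side 4: 12 = 12
  side 5: 11 = 11
This matches the lower bound, so 5 is optimal.

5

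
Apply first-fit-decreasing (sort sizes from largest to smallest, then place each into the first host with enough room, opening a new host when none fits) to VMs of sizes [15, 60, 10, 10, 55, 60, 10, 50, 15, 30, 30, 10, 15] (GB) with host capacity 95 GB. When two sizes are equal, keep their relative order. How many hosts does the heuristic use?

4

Sorted descending: 60, 60, 55, 50, 30, 30, 15, 15, 15, 10, 10, 10, 10.
  60 → host 1 (new)  [load 60/95]
  60 → host 2 (new)  [load 60/95]
  55 → host 3 (new)  [load 55/95]
  50 → host 4 (new)  [load 50/95]
  30 → host 1  [load 90/95]
  30 → host 2  [load 90/95]
  15 → host 3  [load 70/95]
  15 → host 3  [load 85/95]
  15 → host 4  [load 65/95]
  10 → host 3  [load 95/95]
  10 → host 4  [load 75/95]
  10 → host 4  [load 85/95]
  10 → host 4  [load 95/95]
4 hosts opened.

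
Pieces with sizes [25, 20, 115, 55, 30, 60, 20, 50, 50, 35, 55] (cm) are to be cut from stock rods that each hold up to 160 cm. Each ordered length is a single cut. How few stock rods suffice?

Total = 115 + 60 + 55 + 55 + 50 + 50 + 35 + 30 + 25 + 20 + 20 = 515 cm.
Lower bound: ⌈515/160⌉ = 4 stock rods.
A packing using 4 stock rods:
  stock rod 1: 115 + 35 = 150
  stock rod 2: 60 + 55 + 30 = 145
  stock rod 3: 55 + 50 + 50 = 155
  stock rod 4: 25 + 20 + 20 = 65
This matches the lower bound, so 4 is optimal.

4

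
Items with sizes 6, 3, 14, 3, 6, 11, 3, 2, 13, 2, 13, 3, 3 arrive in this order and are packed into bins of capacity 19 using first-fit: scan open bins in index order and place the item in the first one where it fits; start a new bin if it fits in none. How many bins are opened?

  6 → bin 1 (new)  [load 6/19]
  3 → bin 1  [load 9/19]
  14 → bin 2 (new)  [load 14/19]
  3 → bin 1  [load 12/19]
  6 → bin 1  [load 18/19]
  11 → bin 3 (new)  [load 11/19]
  3 → bin 2  [load 17/19]
  2 → bin 2  [load 19/19]
  13 → bin 4 (new)  [load 13/19]
  2 → bin 3  [load 13/19]
  13 → bin 5 (new)  [load 13/19]
  3 → bin 3  [load 16/19]
  3 → bin 3  [load 19/19]
5 bins opened.

5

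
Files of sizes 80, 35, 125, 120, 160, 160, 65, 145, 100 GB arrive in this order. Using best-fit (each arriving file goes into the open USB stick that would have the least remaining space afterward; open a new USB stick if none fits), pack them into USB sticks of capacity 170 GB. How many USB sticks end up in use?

7

  80 → USB stick 1 (new)  [load 80/170]
  35 → USB stick 1  [load 115/170]
  125 → USB stick 2 (new)  [load 125/170]
  120 → USB stick 3 (new)  [load 120/170]
  160 → USB stick 4 (new)  [load 160/170]
  160 → USB stick 5 (new)  [load 160/170]
  65 → USB stick 6 (new)  [load 65/170]
  145 → USB stick 7 (new)  [load 145/170]
  100 → USB stick 6  [load 165/170]
7 USB sticks opened.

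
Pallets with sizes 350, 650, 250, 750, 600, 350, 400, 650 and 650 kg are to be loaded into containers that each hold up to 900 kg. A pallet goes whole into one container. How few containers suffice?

7

Total = 750 + 650 + 650 + 650 + 600 + 400 + 350 + 350 + 250 = 4650 kg.
Lower bound: ⌈4650/900⌉ = 6 containers.
A packing using 7 containers:
  container 1: 750 = 750
  container 2: 650 + 250 = 900
  container 3: 650 = 650
  container 4: 650 = 650
  container 5: 600 = 600
  container 6: 400 + 350 = 750
  container 7: 350 = 350
No arrangement into 6 containers stays within capacity, so 7 is optimal.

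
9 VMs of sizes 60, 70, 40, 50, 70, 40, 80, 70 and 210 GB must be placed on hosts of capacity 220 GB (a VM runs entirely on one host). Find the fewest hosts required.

Total = 210 + 80 + 70 + 70 + 70 + 60 + 50 + 40 + 40 = 690 GB.
Lower bound: ⌈690/220⌉ = 4 hosts.
A packing using 4 hosts:
  host 1: 210 = 210
  host 2: 80 + 70 + 70 = 220
  host 3: 70 + 60 + 50 + 40 = 220
  host 4: 40 = 40
This matches the lower bound, so 4 is optimal.

4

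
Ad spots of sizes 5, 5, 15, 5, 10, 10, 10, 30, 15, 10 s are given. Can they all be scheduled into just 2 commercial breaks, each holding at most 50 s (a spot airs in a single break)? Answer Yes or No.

No

Total = 115 s; ⌈115/50⌉ = 3.
At least 3 commercial breaks are required, but only 2 are allowed.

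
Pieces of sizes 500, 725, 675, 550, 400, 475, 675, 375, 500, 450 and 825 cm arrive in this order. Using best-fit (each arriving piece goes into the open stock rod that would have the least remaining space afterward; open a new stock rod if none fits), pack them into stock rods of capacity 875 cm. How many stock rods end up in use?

  500 → stock rod 1 (new)  [load 500/875]
  725 → stock rod 2 (new)  [load 725/875]
  675 → stock rod 3 (new)  [load 675/875]
  550 → stock rod 4 (new)  [load 550/875]
  400 → stock rod 5 (new)  [load 400/875]
  475 → stock rod 5  [load 875/875]
  675 → stock rod 6 (new)  [load 675/875]
  375 → stock rod 1  [load 875/875]
  500 → stock rod 7 (new)  [load 500/875]
  450 → stock rod 8 (new)  [load 450/875]
  825 → stock rod 9 (new)  [load 825/875]
9 stock rods opened.

9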